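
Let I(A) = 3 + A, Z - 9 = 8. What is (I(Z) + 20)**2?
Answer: 1600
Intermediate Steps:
Z = 17 (Z = 9 + 8 = 17)
(I(Z) + 20)**2 = ((3 + 17) + 20)**2 = (20 + 20)**2 = 40**2 = 1600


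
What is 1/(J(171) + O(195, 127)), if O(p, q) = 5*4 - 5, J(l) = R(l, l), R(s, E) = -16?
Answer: -1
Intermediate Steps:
J(l) = -16
O(p, q) = 15 (O(p, q) = 20 - 5 = 15)
1/(J(171) + O(195, 127)) = 1/(-16 + 15) = 1/(-1) = -1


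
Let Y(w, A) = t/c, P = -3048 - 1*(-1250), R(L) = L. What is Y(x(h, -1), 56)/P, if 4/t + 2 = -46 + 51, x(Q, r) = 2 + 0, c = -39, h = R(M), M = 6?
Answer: 2/105183 ≈ 1.9014e-5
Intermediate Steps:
h = 6
x(Q, r) = 2
t = 4/3 (t = 4/(-2 + (-46 + 51)) = 4/(-2 + 5) = 4/3 ≈ 1.3333)
P = -1798 (P = -3048 + 1250 = -1798)
Y(w, A) = -4/117 (Y(w, A) = (4/3)/(-39) = (4/3)*(-1/39) = -4/117)
Y(x(h, -1), 56)/P = -4/117/(-1798) = -4/117*(-1/1798) = 2/105183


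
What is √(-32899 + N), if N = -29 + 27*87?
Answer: I*√30579 ≈ 174.87*I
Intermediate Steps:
N = 2320 (N = -29 + 2349 = 2320)
√(-32899 + N) = √(-32899 + 2320) = √(-30579) = I*√30579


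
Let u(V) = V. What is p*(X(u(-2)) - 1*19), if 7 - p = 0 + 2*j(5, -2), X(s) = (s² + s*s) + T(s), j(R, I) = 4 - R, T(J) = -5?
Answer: -144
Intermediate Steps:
X(s) = -5 + 2*s² (X(s) = (s² + s*s) - 5 = (s² + s²) - 5 = 2*s² - 5 = -5 + 2*s²)
p = 9 (p = 7 - (0 + 2*(4 - 1*5)) = 7 - (0 + 2*(4 - 5)) = 7 - (0 + 2*(-1)) = 7 - (0 - 2) = 7 - 1*(-2) = 7 + 2 = 9)
p*(X(u(-2)) - 1*19) = 9*((-5 + 2*(-2)²) - 1*19) = 9*((-5 + 2*4) - 19) = 9*((-5 + 8) - 19) = 9*(3 - 19) = 9*(-16) = -144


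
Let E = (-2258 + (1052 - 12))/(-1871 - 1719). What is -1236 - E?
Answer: -2219229/1795 ≈ -1236.3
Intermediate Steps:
E = 609/1795 (E = (-2258 + 1040)/(-3590) = -1218*(-1/3590) = 609/1795 ≈ 0.33928)
-1236 - E = -1236 - 1*609/1795 = -1236 - 609/1795 = -2219229/1795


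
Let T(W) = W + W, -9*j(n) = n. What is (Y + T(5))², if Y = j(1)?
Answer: 7921/81 ≈ 97.790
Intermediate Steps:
j(n) = -n/9
Y = -⅑ (Y = -⅑*1 = -⅑ ≈ -0.11111)
T(W) = 2*W
(Y + T(5))² = (-⅑ + 2*5)² = (-⅑ + 10)² = (89/9)² = 7921/81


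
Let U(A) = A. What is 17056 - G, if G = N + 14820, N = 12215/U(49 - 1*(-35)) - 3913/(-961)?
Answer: 24061651/11532 ≈ 2086.5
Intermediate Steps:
N = 1723901/11532 (N = 12215/(49 - 1*(-35)) - 3913/(-961) = 12215/(49 + 35) - 3913*(-1/961) = 12215/84 + 3913/961 = 12215*(1/84) + 3913/961 = 1745/12 + 3913/961 = 1723901/11532 ≈ 149.49)
G = 172628141/11532 (G = 1723901/11532 + 14820 = 172628141/11532 ≈ 14969.)
17056 - G = 17056 - 1*172628141/11532 = 17056 - 172628141/11532 = 24061651/11532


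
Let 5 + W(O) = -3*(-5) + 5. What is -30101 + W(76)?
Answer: -30086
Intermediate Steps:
W(O) = 15 (W(O) = -5 + (-3*(-5) + 5) = -5 + (15 + 5) = -5 + 20 = 15)
-30101 + W(76) = -30101 + 15 = -30086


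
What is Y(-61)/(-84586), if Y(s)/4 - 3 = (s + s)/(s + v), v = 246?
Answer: -866/7824205 ≈ -0.00011068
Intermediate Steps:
Y(s) = 12 + 8*s/(246 + s) (Y(s) = 12 + 4*((s + s)/(s + 246)) = 12 + 4*((2*s)/(246 + s)) = 12 + 4*(2*s/(246 + s)) = 12 + 8*s/(246 + s))
Y(-61)/(-84586) = (4*(738 + 5*(-61))/(246 - 61))/(-84586) = (4*(738 - 305)/185)*(-1/84586) = (4*(1/185)*433)*(-1/84586) = (1732/185)*(-1/84586) = -866/7824205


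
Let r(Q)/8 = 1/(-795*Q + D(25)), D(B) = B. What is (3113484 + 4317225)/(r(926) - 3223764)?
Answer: -5470079276805/2373157749788 ≈ -2.3050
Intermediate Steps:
r(Q) = 8/(25 - 795*Q) (r(Q) = 8/(-795*Q + 25) = 8/(25 - 795*Q))
(3113484 + 4317225)/(r(926) - 3223764) = (3113484 + 4317225)/(-8/(-25 + 795*926) - 3223764) = 7430709/(-8/(-25 + 736170) - 3223764) = 7430709/(-8/736145 - 3223764) = 7430709/(-2373157749788/736145) = 7430709*(-736145/2373157749788) = -5470079276805/2373157749788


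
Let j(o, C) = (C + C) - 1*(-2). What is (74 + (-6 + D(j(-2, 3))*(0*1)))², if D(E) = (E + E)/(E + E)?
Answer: 4624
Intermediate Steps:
j(o, C) = 2 + 2*C (j(o, C) = 2*C + 2 = 2 + 2*C)
D(E) = 1 (D(E) = (2*E)/((2*E)) = (2*E)*(1/(2*E)) = 1)
(74 + (-6 + D(j(-2, 3))*(0*1)))² = (74 + (-6 + 1*(0*1)))² = (74 + (-6 + 1*0))² = (74 + (-6 + 0))² = (74 - 6)² = 68² = 4624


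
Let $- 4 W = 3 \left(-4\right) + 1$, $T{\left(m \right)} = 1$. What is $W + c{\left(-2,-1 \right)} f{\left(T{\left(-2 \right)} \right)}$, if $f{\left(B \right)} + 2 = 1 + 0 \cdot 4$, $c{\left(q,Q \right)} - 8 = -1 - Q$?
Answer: $- \frac{21}{4} \approx -5.25$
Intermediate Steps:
$c{\left(q,Q \right)} = 7 - Q$ ($c{\left(q,Q \right)} = 8 - \left(1 + Q\right) = 7 - Q$)
$f{\left(B \right)} = -1$ ($f{\left(B \right)} = -2 + \left(1 + 0 \cdot 4\right) = -2 + \left(1 + 0\right) = -2 + 1 = -1$)
$W = \frac{11}{4}$ ($W = - \frac{3 \left(-4\right) + 1}{4} = - \frac{-12 + 1}{4} = \left(- \frac{1}{4}\right) \left(-11\right) = \frac{11}{4} \approx 2.75$)
$W + c{\left(-2,-1 \right)} f{\left(T{\left(-2 \right)} \right)} = \frac{11}{4} + \left(7 - -1\right) \left(-1\right) = \frac{11}{4} + \left(7 + 1\right) \left(-1\right) = \frac{11}{4} + 8 \left(-1\right) = \frac{11}{4} - 8 = - \frac{21}{4}$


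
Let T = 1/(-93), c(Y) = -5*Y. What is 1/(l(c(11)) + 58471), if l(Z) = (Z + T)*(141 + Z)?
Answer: 93/4997827 ≈ 1.8608e-5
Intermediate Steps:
T = -1/93 ≈ -0.010753
l(Z) = (141 + Z)*(-1/93 + Z) (l(Z) = (Z - 1/93)*(141 + Z) = (-1/93 + Z)*(141 + Z) = (141 + Z)*(-1/93 + Z))
1/(l(c(11)) + 58471) = 1/((-47/31 + (-5*11)² + 13112*(-5*11)/93) + 58471) = 1/((-47/31 + (-55)² + (13112/93)*(-55)) + 58471) = 1/((-47/31 + 3025 - 721160/93) + 58471) = 1/(-439976/93 + 58471) = 1/(4997827/93) = 93/4997827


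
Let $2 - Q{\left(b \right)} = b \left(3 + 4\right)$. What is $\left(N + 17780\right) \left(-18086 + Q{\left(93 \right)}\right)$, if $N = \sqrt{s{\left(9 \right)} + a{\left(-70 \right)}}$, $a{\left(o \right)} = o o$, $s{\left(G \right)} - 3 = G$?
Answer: $-333108300 - 74940 \sqrt{307} \approx -3.3442 \cdot 10^{8}$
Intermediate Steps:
$s{\left(G \right)} = 3 + G$
$a{\left(o \right)} = o^{2}$
$Q{\left(b \right)} = 2 - 7 b$ ($Q{\left(b \right)} = 2 - b \left(3 + 4\right) = 2 - b 7 = 2 - 7 b$)
$N = 4 \sqrt{307}$ ($N = \sqrt{\left(3 + 9\right) + \left(-70\right)^{2}} = \sqrt{12 + 4900} = \sqrt{4912} = 4 \sqrt{307} \approx 70.086$)
$\left(N + 17780\right) \left(-18086 + Q{\left(93 \right)}\right) = \left(4 \sqrt{307} + 17780\right) \left(-18086 + \left(2 - 651\right)\right) = \left(17780 + 4 \sqrt{307}\right) \left(-18086 + \left(2 - 651\right)\right) = \left(17780 + 4 \sqrt{307}\right) \left(-18086 - 649\right) = \left(17780 + 4 \sqrt{307}\right) \left(-18735\right) = -333108300 - 74940 \sqrt{307}$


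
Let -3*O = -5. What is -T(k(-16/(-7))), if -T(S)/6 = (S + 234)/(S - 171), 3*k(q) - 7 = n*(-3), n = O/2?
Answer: -942/113 ≈ -8.3363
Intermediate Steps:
O = 5/3 (O = -1/3*(-5) = 5/3 ≈ 1.6667)
n = 5/6 (n = (5/3)/2 = (5/3)*(1/2) = 5/6 ≈ 0.83333)
k(q) = 3/2 (k(q) = 7/3 + ((5/6)*(-3))/3 = 7/3 + (1/3)*(-5/2) = 7/3 - 5/6 = 3/2)
T(S) = -6*(234 + S)/(-171 + S) (T(S) = -6*(S + 234)/(S - 171) = -6*(234 + S)/(-171 + S))
-T(k(-16/(-7))) = -6*(-234 - 1*3/2)/(-171 + 3/2) = -6*(-234 - 3/2)/(-339/2) = -6*(-2)*(-471)/(339*2) = -1*942/113 = -942/113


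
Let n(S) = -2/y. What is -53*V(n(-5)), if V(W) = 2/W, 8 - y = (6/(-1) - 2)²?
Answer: -2968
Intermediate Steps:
y = -56 (y = 8 - (6/(-1) - 2)² = 8 - (6*(-1) - 2)² = 8 - (-6 - 2)² = 8 - 1*(-8)² = 8 - 1*64 = 8 - 64 = -56)
n(S) = 1/28 (n(S) = -2/(-56) = -2*(-1/56) = 1/28)
-53*V(n(-5)) = -106/1/28 = -106*28 = -53*56 = -2968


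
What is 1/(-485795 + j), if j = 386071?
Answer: -1/99724 ≈ -1.0028e-5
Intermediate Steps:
1/(-485795 + j) = 1/(-485795 + 386071) = 1/(-99724) = -1/99724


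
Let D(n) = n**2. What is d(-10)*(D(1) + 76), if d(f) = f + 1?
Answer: -693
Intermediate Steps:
d(f) = 1 + f
d(-10)*(D(1) + 76) = (1 - 10)*(1**2 + 76) = -9*(1 + 76) = -9*77 = -693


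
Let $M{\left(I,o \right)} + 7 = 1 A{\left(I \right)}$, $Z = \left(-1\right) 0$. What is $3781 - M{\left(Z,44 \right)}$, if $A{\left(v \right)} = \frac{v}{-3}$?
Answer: $3788$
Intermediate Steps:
$Z = 0$
$A{\left(v \right)} = - \frac{v}{3}$ ($A{\left(v \right)} = v \left(- \frac{1}{3}\right) = - \frac{v}{3}$)
$M{\left(I,o \right)} = -7 - \frac{I}{3}$ ($M{\left(I,o \right)} = -7 + 1 \left(- \frac{I}{3}\right) = -7 - \frac{I}{3}$)
$3781 - M{\left(Z,44 \right)} = 3781 - \left(-7 - 0\right) = 3781 - \left(-7 + 0\right) = 3781 - -7 = 3781 + 7 = 3788$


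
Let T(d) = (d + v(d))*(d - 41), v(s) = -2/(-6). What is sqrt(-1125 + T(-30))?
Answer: 8*sqrt(138)/3 ≈ 31.326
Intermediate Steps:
v(s) = 1/3 (v(s) = -2*(-1/6) = 1/3)
T(d) = (-41 + d)*(1/3 + d) (T(d) = (d + 1/3)*(d - 41) = (1/3 + d)*(-41 + d) = (-41 + d)*(1/3 + d))
sqrt(-1125 + T(-30)) = sqrt(-1125 + (-41/3 + (-30)**2 - 122/3*(-30))) = sqrt(-1125 + (-41/3 + 900 + 1220)) = sqrt(-1125 + 6319/3) = sqrt(2944/3) = 8*sqrt(138)/3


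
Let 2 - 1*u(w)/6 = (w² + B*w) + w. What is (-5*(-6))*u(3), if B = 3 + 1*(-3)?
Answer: -1800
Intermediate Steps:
B = 0 (B = 3 - 3 = 0)
u(w) = 12 - 6*w - 6*w² (u(w) = 12 - 6*((w² + 0*w) + w) = 12 - 6*((w² + 0) + w) = 12 - 6*(w² + w) = 12 - 6*(w + w²) = 12 + (-6*w - 6*w²) = 12 - 6*w - 6*w²)
(-5*(-6))*u(3) = (-5*(-6))*(12 - 6*3 - 6*3²) = 30*(12 - 18 - 6*9) = 30*(12 - 18 - 54) = 30*(-60) = -1800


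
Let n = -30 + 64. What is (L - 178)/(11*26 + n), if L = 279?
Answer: 101/320 ≈ 0.31563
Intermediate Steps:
n = 34
(L - 178)/(11*26 + n) = (279 - 178)/(11*26 + 34) = 101/(286 + 34) = 101/320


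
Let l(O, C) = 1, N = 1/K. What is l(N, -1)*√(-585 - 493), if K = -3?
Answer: 7*I*√22 ≈ 32.833*I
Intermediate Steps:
N = -⅓ (N = 1/(-3) = -⅓ ≈ -0.33333)
l(N, -1)*√(-585 - 493) = 1*√(-585 - 493) = 1*√(-1078) = 1*(7*I*√22) = 7*I*√22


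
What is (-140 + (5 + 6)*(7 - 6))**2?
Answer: 16641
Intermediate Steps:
(-140 + (5 + 6)*(7 - 6))**2 = (-140 + 11*1)**2 = (-140 + 11)**2 = (-129)**2 = 16641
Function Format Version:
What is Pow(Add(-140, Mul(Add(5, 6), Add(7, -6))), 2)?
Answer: 16641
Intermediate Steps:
Pow(Add(-140, Mul(Add(5, 6), Add(7, -6))), 2) = Pow(Add(-140, Mul(11, 1)), 2) = Pow(Add(-140, 11), 2) = Pow(-129, 2) = 16641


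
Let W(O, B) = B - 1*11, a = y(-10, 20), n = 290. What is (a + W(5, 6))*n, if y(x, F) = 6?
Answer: 290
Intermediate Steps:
a = 6
W(O, B) = -11 + B (W(O, B) = B - 11 = -11 + B)
(a + W(5, 6))*n = (6 + (-11 + 6))*290 = (6 - 5)*290 = 1*290 = 290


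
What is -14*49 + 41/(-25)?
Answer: -17191/25 ≈ -687.64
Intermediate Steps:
-14*49 + 41/(-25) = -686 + 41*(-1/25) = -686 - 41/25 = -17191/25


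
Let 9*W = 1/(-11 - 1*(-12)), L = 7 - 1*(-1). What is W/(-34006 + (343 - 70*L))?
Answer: -1/308007 ≈ -3.2467e-6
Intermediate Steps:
L = 8 (L = 7 + 1 = 8)
W = 1/9 (W = 1/(9*(-11 - 1*(-12))) = 1/(9*(-11 + 12)) = (1/9)/1 = (1/9)*1 = 1/9 ≈ 0.11111)
W/(-34006 + (343 - 70*L)) = 1/(9*(-34006 + (343 - 70*8))) = 1/(9*(-34006 + (343 - 1*560))) = 1/(9*(-34006 + (343 - 560))) = 1/(9*(-34006 - 217)) = (1/9)/(-34223) = (1/9)*(-1/34223) = -1/308007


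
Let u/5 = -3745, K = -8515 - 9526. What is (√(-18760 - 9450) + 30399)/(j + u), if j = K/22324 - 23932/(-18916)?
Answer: -1069742796068/658917890499 - 105570196*I*√28210/1976753671497 ≈ -1.6235 - 0.00897*I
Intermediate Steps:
K = -18041
j = 48248603/105570196 (j = -18041/22324 - 23932/(-18916) = -18041*1/22324 - 23932*(-1/18916) = -18041/22324 + 5983/4729 = 48248603/105570196 ≈ 0.45703)
u = -18725 (u = 5*(-3745) = -18725)
(√(-18760 - 9450) + 30399)/(j + u) = (√(-18760 - 9450) + 30399)/(48248603/105570196 - 18725) = (√(-28210) + 30399)/(-1976753671497/105570196) = (I*√28210 + 30399)*(-105570196/1976753671497) = (30399 + I*√28210)*(-105570196/1976753671497) = -1069742796068/658917890499 - 105570196*I*√28210/1976753671497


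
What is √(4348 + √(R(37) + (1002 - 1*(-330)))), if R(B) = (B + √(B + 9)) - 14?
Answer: √(4348 + √(1355 + √46)) ≈ 66.219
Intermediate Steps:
R(B) = -14 + B + √(9 + B) (R(B) = (B + √(9 + B)) - 14 = -14 + B + √(9 + B))
√(4348 + √(R(37) + (1002 - 1*(-330)))) = √(4348 + √((-14 + 37 + √(9 + 37)) + (1002 - 1*(-330)))) = √(4348 + √((-14 + 37 + √46) + (1002 + 330))) = √(4348 + √((23 + √46) + 1332)) = √(4348 + √(1355 + √46))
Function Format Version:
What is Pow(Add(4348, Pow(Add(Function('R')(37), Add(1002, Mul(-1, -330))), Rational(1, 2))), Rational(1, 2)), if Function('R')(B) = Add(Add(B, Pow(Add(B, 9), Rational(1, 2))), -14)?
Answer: Pow(Add(4348, Pow(Add(1355, Pow(46, Rational(1, 2))), Rational(1, 2))), Rational(1, 2)) ≈ 66.219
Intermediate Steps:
Function('R')(B) = Add(-14, B, Pow(Add(9, B), Rational(1, 2))) (Function('R')(B) = Add(Add(B, Pow(Add(9, B), Rational(1, 2))), -14) = Add(-14, B, Pow(Add(9, B), Rational(1, 2))))
Pow(Add(4348, Pow(Add(Function('R')(37), Add(1002, Mul(-1, -330))), Rational(1, 2))), Rational(1, 2)) = Pow(Add(4348, Pow(Add(Add(-14, 37, Pow(Add(9, 37), Rational(1, 2))), Add(1002, Mul(-1, -330))), Rational(1, 2))), Rational(1, 2)) = Pow(Add(4348, Pow(Add(Add(-14, 37, Pow(46, Rational(1, 2))), Add(1002, 330)), Rational(1, 2))), Rational(1, 2)) = Pow(Add(4348, Pow(Add(Add(23, Pow(46, Rational(1, 2))), 1332), Rational(1, 2))), Rational(1, 2)) = Pow(Add(4348, Pow(Add(1355, Pow(46, Rational(1, 2))), Rational(1, 2))), Rational(1, 2))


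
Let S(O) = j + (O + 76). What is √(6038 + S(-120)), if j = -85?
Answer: √5909 ≈ 76.870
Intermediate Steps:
S(O) = -9 + O (S(O) = -85 + (O + 76) = -85 + (76 + O) = -9 + O)
√(6038 + S(-120)) = √(6038 + (-9 - 120)) = √(6038 - 129) = √5909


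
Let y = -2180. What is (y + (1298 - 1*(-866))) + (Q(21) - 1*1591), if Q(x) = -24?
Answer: -1631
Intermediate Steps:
(y + (1298 - 1*(-866))) + (Q(21) - 1*1591) = (-2180 + (1298 - 1*(-866))) + (-24 - 1*1591) = (-2180 + (1298 + 866)) + (-24 - 1591) = (-2180 + 2164) - 1615 = -16 - 1615 = -1631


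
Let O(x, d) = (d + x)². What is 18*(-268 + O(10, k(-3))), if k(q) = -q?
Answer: -1782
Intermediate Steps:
18*(-268 + O(10, k(-3))) = 18*(-268 + (-1*(-3) + 10)²) = 18*(-268 + (3 + 10)²) = 18*(-268 + 13²) = 18*(-268 + 169) = 18*(-99) = -1782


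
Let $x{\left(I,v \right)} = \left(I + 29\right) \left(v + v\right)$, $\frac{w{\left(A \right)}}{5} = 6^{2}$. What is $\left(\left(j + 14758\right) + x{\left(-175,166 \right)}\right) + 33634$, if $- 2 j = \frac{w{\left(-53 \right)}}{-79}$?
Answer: $- \frac{6230}{79} \approx -78.861$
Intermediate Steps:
$w{\left(A \right)} = 180$ ($w{\left(A \right)} = 5 \cdot 6^{2} = 5 \cdot 36 = 180$)
$x{\left(I,v \right)} = 2 v \left(29 + I\right)$ ($x{\left(I,v \right)} = \left(29 + I\right) 2 v = 2 v \left(29 + I\right)$)
$j = \frac{90}{79}$ ($j = - \frac{180 \frac{1}{-79}}{2} = - \frac{180 \left(- \frac{1}{79}\right)}{2} = \left(- \frac{1}{2}\right) \left(- \frac{180}{79}\right) = \frac{90}{79} \approx 1.1392$)
$\left(\left(j + 14758\right) + x{\left(-175,166 \right)}\right) + 33634 = \left(\left(\frac{90}{79} + 14758\right) + 2 \cdot 166 \left(29 - 175\right)\right) + 33634 = \left(\frac{1165972}{79} + 2 \cdot 166 \left(-146\right)\right) + 33634 = \left(\frac{1165972}{79} - 48472\right) + 33634 = - \frac{2663316}{79} + 33634 = - \frac{6230}{79}$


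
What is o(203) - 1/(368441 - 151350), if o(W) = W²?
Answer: 8946103018/217091 ≈ 41209.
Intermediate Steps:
o(203) - 1/(368441 - 151350) = 203² - 1/(368441 - 151350) = 41209 - 1/217091 = 8946103018/217091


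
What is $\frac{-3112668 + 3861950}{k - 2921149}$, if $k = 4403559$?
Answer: $\frac{374641}{741205} \approx 0.50545$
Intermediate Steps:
$\frac{-3112668 + 3861950}{k - 2921149} = \frac{-3112668 + 3861950}{4403559 - 2921149} = \frac{749282}{1482410} = 749282 \cdot \frac{1}{1482410} = \frac{374641}{741205}$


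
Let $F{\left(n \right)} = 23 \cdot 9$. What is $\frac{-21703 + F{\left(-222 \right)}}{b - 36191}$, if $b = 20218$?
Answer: $\frac{21496}{15973} \approx 1.3458$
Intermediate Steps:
$F{\left(n \right)} = 207$
$\frac{-21703 + F{\left(-222 \right)}}{b - 36191} = \frac{-21703 + 207}{20218 - 36191} = - \frac{21496}{-15973} = \left(-21496\right) \left(- \frac{1}{15973}\right) = \frac{21496}{15973}$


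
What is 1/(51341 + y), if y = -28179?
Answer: 1/23162 ≈ 4.3174e-5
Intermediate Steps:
1/(51341 + y) = 1/(51341 - 28179) = 1/23162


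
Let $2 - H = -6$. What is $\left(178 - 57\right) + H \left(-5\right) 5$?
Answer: $-79$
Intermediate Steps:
$H = 8$ ($H = 2 - -6 = 2 + 6 = 8$)
$\left(178 - 57\right) + H \left(-5\right) 5 = \left(178 - 57\right) + 8 \left(-5\right) 5 = 121 - 200 = -79$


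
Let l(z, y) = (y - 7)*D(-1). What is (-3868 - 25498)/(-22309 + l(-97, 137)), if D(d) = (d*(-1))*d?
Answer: 29366/22439 ≈ 1.3087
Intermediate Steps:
D(d) = -d² (D(d) = (-d)*d = -d²)
l(z, y) = 7 - y (l(z, y) = (y - 7)*(-1*(-1)²) = (-7 + y)*(-1*1) = (-7 + y)*(-1) = 7 - y)
(-3868 - 25498)/(-22309 + l(-97, 137)) = (-3868 - 25498)/(-22309 + (7 - 1*137)) = -29366/(-22309 + (7 - 137)) = -29366/(-22309 - 130) = -29366/(-22439) = -29366*(-1/22439) = 29366/22439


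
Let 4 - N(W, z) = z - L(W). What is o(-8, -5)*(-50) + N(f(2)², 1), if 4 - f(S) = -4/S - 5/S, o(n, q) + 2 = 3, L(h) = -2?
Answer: -49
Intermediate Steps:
o(n, q) = 1 (o(n, q) = -2 + 3 = 1)
f(S) = 4 + 9/S (f(S) = 4 - (-4/S - 5/S) = 4 - (-9)/S = 4 + 9/S)
N(W, z) = 2 - z (N(W, z) = 4 - (z - 1*(-2)) = 4 - (z + 2) = 4 - (2 + z) = 4 + (-2 - z) = 2 - z)
o(-8, -5)*(-50) + N(f(2)², 1) = 1*(-50) + (2 - 1*1) = -50 + (2 - 1) = -50 + 1 = -49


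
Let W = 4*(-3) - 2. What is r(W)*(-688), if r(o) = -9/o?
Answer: -3096/7 ≈ -442.29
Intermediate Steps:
W = -14 (W = -12 - 2 = -14)
r(o) = -9/o
r(W)*(-688) = -9/(-14)*(-688) = -9*(-1/14)*(-688) = (9/14)*(-688) = -3096/7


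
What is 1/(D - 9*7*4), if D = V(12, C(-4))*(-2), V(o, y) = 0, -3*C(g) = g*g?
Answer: -1/252 ≈ -0.0039683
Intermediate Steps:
C(g) = -g**2/3 (C(g) = -g*g/3 = -g**2/3)
D = 0 (D = 0*(-2) = 0)
1/(D - 9*7*4) = 1/(0 - 9*7*4) = 1/(0 - 63*4) = 1/(0 - 252) = 1/(-252) = -1/252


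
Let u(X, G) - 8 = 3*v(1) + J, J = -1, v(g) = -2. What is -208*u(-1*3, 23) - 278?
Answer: -486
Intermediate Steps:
u(X, G) = 1 (u(X, G) = 8 + (3*(-2) - 1) = 8 + (-6 - 1) = 8 - 7 = 1)
-208*u(-1*3, 23) - 278 = -208*1 - 278 = -208 - 278 = -486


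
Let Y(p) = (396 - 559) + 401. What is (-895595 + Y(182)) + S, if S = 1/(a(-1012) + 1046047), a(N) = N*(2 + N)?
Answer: -1851747800618/2068167 ≈ -8.9536e+5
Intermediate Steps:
Y(p) = 238 (Y(p) = -163 + 401 = 238)
S = 1/2068167 (S = 1/(-1012*(2 - 1012) + 1046047) = 1/(-1012*(-1010) + 1046047) = 1/(1022120 + 1046047) = 1/2068167 ≈ 4.8352e-7)
(-895595 + Y(182)) + S = (-895595 + 238) + 1/2068167 = -895357 + 1/2068167 = -1851747800618/2068167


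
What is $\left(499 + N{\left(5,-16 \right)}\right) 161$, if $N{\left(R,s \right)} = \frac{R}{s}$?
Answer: $\frac{1284619}{16} \approx 80289.0$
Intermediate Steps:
$\left(499 + N{\left(5,-16 \right)}\right) 161 = \left(499 + \frac{5}{-16}\right) 161 = \left(499 + 5 \left(- \frac{1}{16}\right)\right) 161 = \left(499 - \frac{5}{16}\right) 161 = \frac{7979}{16} \cdot 161 = \frac{1284619}{16}$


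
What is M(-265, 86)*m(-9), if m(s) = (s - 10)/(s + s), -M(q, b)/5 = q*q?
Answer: -6671375/18 ≈ -3.7063e+5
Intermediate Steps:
M(q, b) = -5*q**2 (M(q, b) = -5*q*q = -5*q**2)
m(s) = (-10 + s)/(2*s) (m(s) = (-10 + s)/((2*s)) = (-10 + s)*(1/(2*s)) = (-10 + s)/(2*s))
M(-265, 86)*m(-9) = (-5*(-265)**2)*((1/2)*(-10 - 9)/(-9)) = (-5*70225)*((1/2)*(-1/9)*(-19)) = -351125*19/18 = -6671375/18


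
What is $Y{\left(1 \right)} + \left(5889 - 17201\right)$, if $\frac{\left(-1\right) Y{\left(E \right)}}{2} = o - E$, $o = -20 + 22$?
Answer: $-11314$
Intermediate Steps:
$o = 2$
$Y{\left(E \right)} = -4 + 2 E$ ($Y{\left(E \right)} = - 2 \left(2 - E\right) = -4 + 2 E$)
$Y{\left(1 \right)} + \left(5889 - 17201\right) = \left(-4 + 2 \cdot 1\right) + \left(5889 - 17201\right) = \left(-4 + 2\right) + \left(5889 - 17201\right) = -2 - 11312 = -11314$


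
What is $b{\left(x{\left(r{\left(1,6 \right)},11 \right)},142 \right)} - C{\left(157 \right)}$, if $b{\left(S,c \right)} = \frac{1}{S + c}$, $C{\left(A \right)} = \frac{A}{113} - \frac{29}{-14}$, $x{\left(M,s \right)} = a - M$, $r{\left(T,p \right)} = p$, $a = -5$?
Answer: $- \frac{715643}{207242} \approx -3.4532$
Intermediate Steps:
$x{\left(M,s \right)} = -5 - M$
$C{\left(A \right)} = \frac{29}{14} + \frac{A}{113}$ ($C{\left(A \right)} = A \frac{1}{113} - - \frac{29}{14} = \frac{A}{113} + \frac{29}{14} = \frac{29}{14} + \frac{A}{113}$)
$b{\left(x{\left(r{\left(1,6 \right)},11 \right)},142 \right)} - C{\left(157 \right)} = \frac{1}{\left(-5 - 6\right) + 142} - \left(\frac{29}{14} + \frac{1}{113} \cdot 157\right) = \frac{1}{\left(-5 - 6\right) + 142} - \left(\frac{29}{14} + \frac{157}{113}\right) = \frac{1}{-11 + 142} - \frac{5475}{1582} = \frac{1}{131} - \frac{5475}{1582} = - \frac{715643}{207242}$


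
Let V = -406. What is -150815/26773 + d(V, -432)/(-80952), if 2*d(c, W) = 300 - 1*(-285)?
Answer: -8144404655/1444885264 ≈ -5.6367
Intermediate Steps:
d(c, W) = 585/2 (d(c, W) = (300 - 1*(-285))/2 = (300 + 285)/2 = (1/2)*585 = 585/2)
-150815/26773 + d(V, -432)/(-80952) = -150815/26773 + (585/2)/(-80952) = -150815*1/26773 + (585/2)*(-1/80952) = -150815/26773 - 195/53968 = -8144404655/1444885264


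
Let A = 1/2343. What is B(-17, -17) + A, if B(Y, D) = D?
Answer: -39830/2343 ≈ -17.000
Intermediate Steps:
A = 1/2343 ≈ 0.00042680
B(-17, -17) + A = -17 + 1/2343 = -39830/2343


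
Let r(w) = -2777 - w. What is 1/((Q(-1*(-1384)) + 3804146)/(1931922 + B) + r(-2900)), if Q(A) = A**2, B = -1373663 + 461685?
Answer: 509972/65586357 ≈ 0.0077756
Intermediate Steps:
B = -911978
1/((Q(-1*(-1384)) + 3804146)/(1931922 + B) + r(-2900)) = 1/(((-1*(-1384))**2 + 3804146)/(1931922 - 911978) + (-2777 - 1*(-2900))) = 1/((1384**2 + 3804146)/1019944 + (-2777 + 2900)) = 1/((1915456 + 3804146)*(1/1019944) + 123) = 1/(5719602*(1/1019944) + 123) = 1/(2859801/509972 + 123) = 1/(65586357/509972) = 509972/65586357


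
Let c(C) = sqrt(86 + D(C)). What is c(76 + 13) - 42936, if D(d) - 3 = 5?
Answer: -42936 + sqrt(94) ≈ -42926.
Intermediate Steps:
D(d) = 8 (D(d) = 3 + 5 = 8)
c(C) = sqrt(94) (c(C) = sqrt(86 + 8) = sqrt(94))
c(76 + 13) - 42936 = sqrt(94) - 42936 = -42936 + sqrt(94)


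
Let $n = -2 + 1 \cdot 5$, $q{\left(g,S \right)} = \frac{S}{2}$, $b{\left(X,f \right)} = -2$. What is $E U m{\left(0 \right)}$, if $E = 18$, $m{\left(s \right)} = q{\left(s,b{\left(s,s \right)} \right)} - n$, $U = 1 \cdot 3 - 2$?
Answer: $-72$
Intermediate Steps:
$U = 1$ ($U = 3 - 2 = 1$)
$q{\left(g,S \right)} = \frac{S}{2}$ ($q{\left(g,S \right)} = S \frac{1}{2} = \frac{S}{2}$)
$n = 3$ ($n = -2 + 5 = 3$)
$m{\left(s \right)} = -4$ ($m{\left(s \right)} = \frac{1}{2} \left(-2\right) - 3 = -1 - 3 = -4$)
$E U m{\left(0 \right)} = 18 \cdot 1 \left(-4\right) = 18 \left(-4\right) = -72$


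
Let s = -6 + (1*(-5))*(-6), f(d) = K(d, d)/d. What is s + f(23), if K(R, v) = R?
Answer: 25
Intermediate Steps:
f(d) = 1 (f(d) = d/d = 1)
s = 24 (s = -6 - 5*(-6) = -6 + 30 = 24)
s + f(23) = 24 + 1 = 25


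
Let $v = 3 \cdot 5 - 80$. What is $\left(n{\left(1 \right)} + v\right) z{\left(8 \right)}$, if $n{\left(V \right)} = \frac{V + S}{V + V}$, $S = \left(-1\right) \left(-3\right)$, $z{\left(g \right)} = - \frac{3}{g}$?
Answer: $\frac{189}{8} \approx 23.625$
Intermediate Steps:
$S = 3$
$n{\left(V \right)} = \frac{3 + V}{2 V}$ ($n{\left(V \right)} = \frac{V + 3}{V + V} = \frac{3 + V}{2 V}$)
$v = -65$ ($v = 15 - 80 = -65$)
$\left(n{\left(1 \right)} + v\right) z{\left(8 \right)} = \left(\frac{3 + 1}{2 \cdot 1} - 65\right) \left(- \frac{3}{8}\right) = \left(\frac{1}{2} \cdot 1 \cdot 4 - 65\right) \left(\left(-3\right) \frac{1}{8}\right) = \left(2 - 65\right) \left(- \frac{3}{8}\right) = \left(-63\right) \left(- \frac{3}{8}\right) = \frac{189}{8}$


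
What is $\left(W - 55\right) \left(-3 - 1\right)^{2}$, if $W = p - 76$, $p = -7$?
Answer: $-2208$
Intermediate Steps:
$W = -83$ ($W = -7 - 76 = -83$)
$\left(W - 55\right) \left(-3 - 1\right)^{2} = \left(-83 - 55\right) \left(-3 - 1\right)^{2} = - 138 \left(-4\right)^{2} = \left(-138\right) 16 = -2208$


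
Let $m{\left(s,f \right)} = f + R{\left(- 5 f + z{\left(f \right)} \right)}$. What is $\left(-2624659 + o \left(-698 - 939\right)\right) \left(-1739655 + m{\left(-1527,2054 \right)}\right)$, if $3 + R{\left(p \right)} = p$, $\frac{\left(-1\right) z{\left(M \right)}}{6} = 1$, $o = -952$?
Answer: $1863650831800$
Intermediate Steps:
$z{\left(M \right)} = -6$ ($z{\left(M \right)} = \left(-6\right) 1 = -6$)
$R{\left(p \right)} = -3 + p$
$m{\left(s,f \right)} = -9 - 4 f$ ($m{\left(s,f \right)} = f - \left(9 + 5 f\right) = -9 - 4 f$)
$\left(-2624659 + o \left(-698 - 939\right)\right) \left(-1739655 + m{\left(-1527,2054 \right)}\right) = \left(-2624659 - 952 \left(-698 - 939\right)\right) \left(-1739655 - 8225\right) = \left(-2624659 - -1558424\right) \left(-1739655 - 8225\right) = \left(-2624659 + 1558424\right) \left(-1739655 - 8225\right) = \left(-1066235\right) \left(-1747880\right) = 1863650831800$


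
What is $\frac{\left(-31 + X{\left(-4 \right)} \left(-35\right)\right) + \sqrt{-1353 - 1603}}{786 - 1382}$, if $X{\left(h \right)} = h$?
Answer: $- \frac{109}{596} - \frac{i \sqrt{739}}{298} \approx -0.18289 - 0.091223 i$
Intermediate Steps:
$\frac{\left(-31 + X{\left(-4 \right)} \left(-35\right)\right) + \sqrt{-1353 - 1603}}{786 - 1382} = \frac{\left(-31 - -140\right) + \sqrt{-1353 - 1603}}{786 - 1382} = \frac{\left(-31 + 140\right) + \sqrt{-2956}}{-596} = \left(109 + 2 i \sqrt{739}\right) \left(- \frac{1}{596}\right) = - \frac{109}{596} - \frac{i \sqrt{739}}{298}$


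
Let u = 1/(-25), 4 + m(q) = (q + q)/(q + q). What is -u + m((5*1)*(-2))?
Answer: -74/25 ≈ -2.9600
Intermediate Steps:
m(q) = -3 (m(q) = -4 + (q + q)/(q + q) = -4 + (2*q)/((2*q)) = -4 + (2*q)*(1/(2*q)) = -4 + 1 = -3)
u = -1/25 ≈ -0.040000
-u + m((5*1)*(-2)) = -1*(-1/25) - 3 = 1/25 - 3 = -74/25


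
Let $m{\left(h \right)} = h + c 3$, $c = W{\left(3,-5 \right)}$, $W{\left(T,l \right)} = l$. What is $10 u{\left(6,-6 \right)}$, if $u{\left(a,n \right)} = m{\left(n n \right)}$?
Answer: $210$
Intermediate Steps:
$c = -5$
$m{\left(h \right)} = -15 + h$ ($m{\left(h \right)} = h - 15 = -15 + h$)
$u{\left(a,n \right)} = -15 + n^{2}$ ($u{\left(a,n \right)} = -15 + n n = -15 + n^{2}$)
$10 u{\left(6,-6 \right)} = 10 \left(-15 + \left(-6\right)^{2}\right) = 10 \left(-15 + 36\right) = 10 \cdot 21 = 210$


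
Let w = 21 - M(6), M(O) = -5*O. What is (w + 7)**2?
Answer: 3364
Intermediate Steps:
w = 51 (w = 21 - (-5)*6 = 21 - 1*(-30) = 21 + 30 = 51)
(w + 7)**2 = (51 + 7)**2 = 58**2 = 3364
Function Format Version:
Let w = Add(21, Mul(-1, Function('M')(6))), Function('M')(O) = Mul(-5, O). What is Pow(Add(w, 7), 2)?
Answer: 3364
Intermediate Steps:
w = 51 (w = Add(21, Mul(-1, Mul(-5, 6))) = Add(21, Mul(-1, -30)) = Add(21, 30) = 51)
Pow(Add(w, 7), 2) = Pow(Add(51, 7), 2) = Pow(58, 2) = 3364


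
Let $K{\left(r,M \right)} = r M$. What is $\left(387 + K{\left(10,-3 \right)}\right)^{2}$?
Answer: $127449$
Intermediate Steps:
$K{\left(r,M \right)} = M r$
$\left(387 + K{\left(10,-3 \right)}\right)^{2} = \left(387 - 30\right)^{2} = 357^{2} = 127449$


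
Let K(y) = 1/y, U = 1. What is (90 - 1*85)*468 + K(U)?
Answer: 2341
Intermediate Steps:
(90 - 1*85)*468 + K(U) = (90 - 1*85)*468 + 1/1 = (90 - 85)*468 + 1 = 5*468 + 1 = 2340 + 1 = 2341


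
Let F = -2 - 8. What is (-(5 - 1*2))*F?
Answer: 30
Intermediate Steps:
F = -10
(-(5 - 1*2))*F = -(5 - 1*2)*(-10) = -(5 - 2)*(-10) = -1*3*(-10) = -3*(-10) = 30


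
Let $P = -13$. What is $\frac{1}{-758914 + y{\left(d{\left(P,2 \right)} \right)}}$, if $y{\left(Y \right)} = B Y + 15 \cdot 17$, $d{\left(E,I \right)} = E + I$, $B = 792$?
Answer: $- \frac{1}{767371} \approx -1.3032 \cdot 10^{-6}$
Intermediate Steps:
$y{\left(Y \right)} = 255 + 792 Y$ ($y{\left(Y \right)} = 792 Y + 15 \cdot 17 = 792 Y + 255 = 255 + 792 Y$)
$\frac{1}{-758914 + y{\left(d{\left(P,2 \right)} \right)}} = \frac{1}{-758914 + \left(255 + 792 \left(-13 + 2\right)\right)} = \frac{1}{-758914 + \left(255 + 792 \left(-11\right)\right)} = \frac{1}{-758914 + \left(255 - 8712\right)} = \frac{1}{-758914 - 8457} = \frac{1}{-767371} = - \frac{1}{767371}$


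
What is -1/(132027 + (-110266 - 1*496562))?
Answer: 1/474801 ≈ 2.1061e-6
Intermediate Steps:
-1/(132027 + (-110266 - 1*496562)) = -1/(132027 + (-110266 - 496562)) = -1/(132027 - 606828) = -1/(-474801) = -1*(-1/474801) = 1/474801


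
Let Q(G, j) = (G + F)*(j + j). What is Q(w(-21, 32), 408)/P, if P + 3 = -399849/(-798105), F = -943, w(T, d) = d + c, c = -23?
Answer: 101378489520/332411 ≈ 3.0498e+5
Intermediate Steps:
w(T, d) = -23 + d (w(T, d) = d - 23 = -23 + d)
Q(G, j) = 2*j*(-943 + G) (Q(G, j) = (G - 943)*(j + j) = (-943 + G)*(2*j) = 2*j*(-943 + G))
P = -664822/266035 (P = -3 - 399849/(-798105) = -3 - 399849*(-1/798105) = -3 + 133283/266035 = -664822/266035 ≈ -2.4990)
Q(w(-21, 32), 408)/P = (2*408*(-943 + (-23 + 32)))/(-664822/266035) = (2*408*(-943 + 9))*(-266035/664822) = (2*408*(-934))*(-266035/664822) = -762144*(-266035/664822) = 101378489520/332411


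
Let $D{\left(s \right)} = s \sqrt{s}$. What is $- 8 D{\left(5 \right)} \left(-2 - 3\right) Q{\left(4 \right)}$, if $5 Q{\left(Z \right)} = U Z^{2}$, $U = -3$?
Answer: $- 1920 \sqrt{5} \approx -4293.3$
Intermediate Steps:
$Q{\left(Z \right)} = - \frac{3 Z^{2}}{5}$ ($Q{\left(Z \right)} = \frac{\left(-3\right) Z^{2}}{5} = - \frac{3 Z^{2}}{5}$)
$D{\left(s \right)} = s^{\frac{3}{2}}$
$- 8 D{\left(5 \right)} \left(-2 - 3\right) Q{\left(4 \right)} = - 8 \cdot 5^{\frac{3}{2}} \left(-2 - 3\right) \left(- \frac{3 \cdot 4^{2}}{5}\right) = - 8 \cdot 5 \sqrt{5} \left(- 5 \left(\left(- \frac{3}{5}\right) 16\right)\right) = - 40 \sqrt{5} \left(\left(-5\right) \left(- \frac{48}{5}\right)\right) = - 40 \sqrt{5} \cdot 48 = - 1920 \sqrt{5}$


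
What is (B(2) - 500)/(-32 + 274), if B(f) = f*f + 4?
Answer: -246/121 ≈ -2.0331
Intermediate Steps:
B(f) = 4 + f**2 (B(f) = f**2 + 4 = 4 + f**2)
(B(2) - 500)/(-32 + 274) = ((4 + 2**2) - 500)/(-32 + 274) = ((4 + 4) - 500)/242 = (8 - 500)*(1/242) = -492*1/242 = -246/121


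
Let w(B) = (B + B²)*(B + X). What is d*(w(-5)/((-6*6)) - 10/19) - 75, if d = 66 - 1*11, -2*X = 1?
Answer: 21925/342 ≈ 64.108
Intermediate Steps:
X = -½ (X = -½*1 = -½ ≈ -0.50000)
d = 55 (d = 66 - 11 = 55)
w(B) = (-½ + B)*(B + B²) (w(B) = (B + B²)*(B - ½) = (B + B²)*(-½ + B) = (-½ + B)*(B + B²))
d*(w(-5)/((-6*6)) - 10/19) - 75 = 55*(((½)*(-5)*(-1 - 5 + 2*(-5)²))/((-6*6)) - 10/19) - 75 = 55*(((½)*(-5)*(-1 - 5 + 2*25))/(-36) - 10*1/19) - 75 = 55*(((½)*(-5)*(-1 - 5 + 50))*(-1/36) - 10/19) - 75 = 55*(((½)*(-5)*44)*(-1/36) - 10/19) - 75 = 55*(-110*(-1/36) - 10/19) - 75 = 55*(55/18 - 10/19) - 75 = 55*(865/342) - 75 = 47575/342 - 75 = 21925/342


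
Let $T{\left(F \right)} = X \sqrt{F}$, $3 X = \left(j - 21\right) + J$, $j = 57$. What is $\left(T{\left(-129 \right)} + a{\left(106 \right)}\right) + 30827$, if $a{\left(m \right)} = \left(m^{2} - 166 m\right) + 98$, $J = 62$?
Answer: $24565 + \frac{98 i \sqrt{129}}{3} \approx 24565.0 + 371.02 i$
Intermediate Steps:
$a{\left(m \right)} = 98 + m^{2} - 166 m$
$X = \frac{98}{3}$ ($X = \frac{\left(57 - 21\right) + 62}{3} = \frac{36 + 62}{3} = \frac{1}{3} \cdot 98 = \frac{98}{3} \approx 32.667$)
$T{\left(F \right)} = \frac{98 \sqrt{F}}{3}$
$\left(T{\left(-129 \right)} + a{\left(106 \right)}\right) + 30827 = \left(\frac{98 \sqrt{-129}}{3} + \left(98 + 106^{2} - 17596\right)\right) + 30827 = \left(\frac{98 i \sqrt{129}}{3} + \left(98 + 11236 - 17596\right)\right) + 30827 = \left(\frac{98 i \sqrt{129}}{3} - 6262\right) + 30827 = \left(-6262 + \frac{98 i \sqrt{129}}{3}\right) + 30827 = 24565 + \frac{98 i \sqrt{129}}{3}$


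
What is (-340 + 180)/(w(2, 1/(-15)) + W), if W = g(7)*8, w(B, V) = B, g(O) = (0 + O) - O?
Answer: -80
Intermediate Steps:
g(O) = 0 (g(O) = O - O = 0)
W = 0 (W = 0*8 = 0)
(-340 + 180)/(w(2, 1/(-15)) + W) = (-340 + 180)/(2 + 0) = -160/2 = -160*1/2 = -80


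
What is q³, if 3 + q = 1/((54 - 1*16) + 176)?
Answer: -263374721/9800344 ≈ -26.874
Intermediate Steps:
q = -641/214 (q = -3 + 1/((54 - 1*16) + 176) = -3 + 1/((54 - 16) + 176) = -3 + 1/(38 + 176) = -3 + 1/214 = -641/214 ≈ -2.9953)
q³ = (-641/214)³ = -263374721/9800344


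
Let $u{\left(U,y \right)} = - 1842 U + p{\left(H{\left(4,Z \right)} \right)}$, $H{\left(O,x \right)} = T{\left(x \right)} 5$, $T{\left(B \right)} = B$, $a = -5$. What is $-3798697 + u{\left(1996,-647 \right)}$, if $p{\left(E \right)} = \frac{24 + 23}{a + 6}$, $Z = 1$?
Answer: $-7475282$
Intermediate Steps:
$H{\left(O,x \right)} = 5 x$ ($H{\left(O,x \right)} = x 5 = 5 x$)
$p{\left(E \right)} = 47$ ($p{\left(E \right)} = \frac{24 + 23}{-5 + 6} = \frac{47}{1} = 47 \cdot 1 = 47$)
$u{\left(U,y \right)} = 47 - 1842 U$ ($u{\left(U,y \right)} = - 1842 U + 47 = 47 - 1842 U$)
$-3798697 + u{\left(1996,-647 \right)} = -3798697 + \left(47 - 3676632\right) = -3798697 - 3676585 = -7475282$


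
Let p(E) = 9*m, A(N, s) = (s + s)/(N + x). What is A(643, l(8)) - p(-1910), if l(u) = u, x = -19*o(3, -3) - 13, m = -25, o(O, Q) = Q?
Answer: 154591/687 ≈ 225.02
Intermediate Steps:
x = 44 (x = -19*(-3) - 13 = 57 - 13 = 44)
A(N, s) = 2*s/(44 + N) (A(N, s) = (s + s)/(N + 44) = (2*s)/(44 + N) = 2*s/(44 + N))
p(E) = -225 (p(E) = 9*(-25) = -225)
A(643, l(8)) - p(-1910) = 2*8/(44 + 643) - 1*(-225) = 2*8/687 + 225 = 2*8*(1/687) + 225 = 16/687 + 225 = 154591/687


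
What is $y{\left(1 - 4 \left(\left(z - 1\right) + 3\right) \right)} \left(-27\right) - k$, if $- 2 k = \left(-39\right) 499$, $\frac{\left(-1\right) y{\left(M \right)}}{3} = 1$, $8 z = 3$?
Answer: $- \frac{19299}{2} \approx -9649.5$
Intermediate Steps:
$z = \frac{3}{8}$ ($z = \frac{1}{8} \cdot 3 = \frac{3}{8} \approx 0.375$)
$y{\left(M \right)} = -3$ ($y{\left(M \right)} = \left(-3\right) 1 = -3$)
$k = \frac{19461}{2}$ ($k = - \frac{\left(-39\right) 499}{2} = \left(- \frac{1}{2}\right) \left(-19461\right) = \frac{19461}{2} \approx 9730.5$)
$y{\left(1 - 4 \left(\left(z - 1\right) + 3\right) \right)} \left(-27\right) - k = \left(-3\right) \left(-27\right) - \frac{19461}{2} = 81 - \frac{19461}{2} = - \frac{19299}{2}$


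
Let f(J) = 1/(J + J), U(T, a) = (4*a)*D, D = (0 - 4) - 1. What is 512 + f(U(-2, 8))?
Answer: 163839/320 ≈ 512.00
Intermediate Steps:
D = -5 (D = -4 - 1 = -5)
U(T, a) = -20*a (U(T, a) = (4*a)*(-5) = -20*a)
f(J) = 1/(2*J)
512 + f(U(-2, 8)) = 512 + 1/(2*((-20*8))) = 512 + (1/2)/(-160) = 512 + (1/2)*(-1/160) = 512 - 1/320 = 163839/320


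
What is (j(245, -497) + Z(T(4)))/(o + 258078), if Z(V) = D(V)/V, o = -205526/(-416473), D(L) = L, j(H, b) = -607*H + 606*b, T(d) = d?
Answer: -46842384202/26870681105 ≈ -1.7433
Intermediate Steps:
o = 205526/416473 (o = -205526*(-1/416473) = 205526/416473 ≈ 0.49349)
Z(V) = 1 (Z(V) = V/V = 1)
(j(245, -497) + Z(T(4)))/(o + 258078) = ((-607*245 + 606*(-497)) + 1)/(205526/416473 + 258078) = ((-148715 - 301182) + 1)/(107482724420/416473) = (-449897 + 1)*(416473/107482724420) = -449896*416473/107482724420 = -46842384202/26870681105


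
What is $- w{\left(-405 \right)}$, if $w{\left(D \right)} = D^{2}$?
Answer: $-164025$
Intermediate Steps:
$- w{\left(-405 \right)} = - \left(-405\right)^{2} = \left(-1\right) 164025 = -164025$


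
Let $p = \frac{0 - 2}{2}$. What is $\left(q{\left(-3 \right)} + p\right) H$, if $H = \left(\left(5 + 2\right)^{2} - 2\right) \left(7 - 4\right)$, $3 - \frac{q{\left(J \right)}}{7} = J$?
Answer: $5781$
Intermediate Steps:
$q{\left(J \right)} = 21 - 7 J$
$p = -1$ ($p = \left(0 - 2\right) \frac{1}{2} = \left(-2\right) \frac{1}{2} = -1$)
$H = 141$ ($H = \left(7^{2} - 2\right) 3 = \left(49 - 2\right) 3 = 47 \cdot 3 = 141$)
$\left(q{\left(-3 \right)} + p\right) H = \left(\left(21 - -21\right) - 1\right) 141 = \left(\left(21 + 21\right) - 1\right) 141 = \left(42 - 1\right) 141 = 41 \cdot 141 = 5781$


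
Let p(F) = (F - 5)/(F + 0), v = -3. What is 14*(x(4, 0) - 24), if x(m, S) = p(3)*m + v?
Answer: -1246/3 ≈ -415.33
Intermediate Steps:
p(F) = (-5 + F)/F
x(m, S) = -3 - 2*m/3 (x(m, S) = ((-5 + 3)/3)*m - 3 = ((⅓)*(-2))*m - 3 = -2*m/3 - 3 = -3 - 2*m/3)
14*(x(4, 0) - 24) = 14*((-3 - ⅔*4) - 24) = 14*((-3 - 8/3) - 24) = 14*(-17/3 - 24) = 14*(-89/3) = -1246/3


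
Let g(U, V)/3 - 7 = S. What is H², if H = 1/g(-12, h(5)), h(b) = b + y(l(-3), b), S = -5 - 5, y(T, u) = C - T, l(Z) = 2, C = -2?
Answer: 1/81 ≈ 0.012346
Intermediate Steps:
y(T, u) = -2 - T
S = -10
h(b) = -4 + b (h(b) = b + (-2 - 1*2) = b + (-2 - 2) = b - 4 = -4 + b)
g(U, V) = -9 (g(U, V) = 21 + 3*(-10) = 21 - 30 = -9)
H = -⅑ (H = 1/(-9) = -⅑ ≈ -0.11111)
H² = (-⅑)² = 1/81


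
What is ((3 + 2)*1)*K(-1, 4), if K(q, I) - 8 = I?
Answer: 60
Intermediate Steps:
K(q, I) = 8 + I
((3 + 2)*1)*K(-1, 4) = ((3 + 2)*1)*(8 + 4) = (5*1)*12 = 5*12 = 60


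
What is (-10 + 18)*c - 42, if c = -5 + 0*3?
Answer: -82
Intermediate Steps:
c = -5 (c = -5 + 0 = -5)
(-10 + 18)*c - 42 = (-10 + 18)*(-5) - 42 = 8*(-5) - 42 = -40 - 42 = -82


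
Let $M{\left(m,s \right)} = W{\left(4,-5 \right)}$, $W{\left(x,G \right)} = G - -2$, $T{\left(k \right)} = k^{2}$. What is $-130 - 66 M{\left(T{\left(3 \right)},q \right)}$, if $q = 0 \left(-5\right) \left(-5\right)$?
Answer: $68$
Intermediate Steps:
$q = 0$ ($q = 0 \left(-5\right) = 0$)
$W{\left(x,G \right)} = 2 + G$ ($W{\left(x,G \right)} = G + 2 = 2 + G$)
$M{\left(m,s \right)} = -3$ ($M{\left(m,s \right)} = 2 - 5 = -3$)
$-130 - 66 M{\left(T{\left(3 \right)},q \right)} = -130 - -198 = -130 + 198 = 68$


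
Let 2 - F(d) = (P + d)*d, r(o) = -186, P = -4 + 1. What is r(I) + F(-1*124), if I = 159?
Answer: -15932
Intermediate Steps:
P = -3
F(d) = 2 - d*(-3 + d) (F(d) = 2 - (-3 + d)*d = 2 - d*(-3 + d))
r(I) + F(-1*124) = -186 + (2 - (-1*124)² + 3*(-1*124)) = -186 + (2 - 1*(-124)² + 3*(-124)) = -186 + (2 - 1*15376 - 372) = -186 + (2 - 15376 - 372) = -186 - 15746 = -15932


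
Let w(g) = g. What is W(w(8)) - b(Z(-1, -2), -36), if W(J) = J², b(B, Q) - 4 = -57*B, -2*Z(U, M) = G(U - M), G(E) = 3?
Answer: -51/2 ≈ -25.500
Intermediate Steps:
Z(U, M) = -3/2 (Z(U, M) = -½*3 = -3/2)
b(B, Q) = 4 - 57*B
W(w(8)) - b(Z(-1, -2), -36) = 8² - (4 - 57*(-3/2)) = 64 - (4 + 171/2) = 64 - 1*179/2 = 64 - 179/2 = -51/2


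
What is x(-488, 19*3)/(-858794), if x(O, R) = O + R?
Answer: 431/858794 ≈ 0.00050187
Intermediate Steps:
x(-488, 19*3)/(-858794) = (-488 + 19*3)/(-858794) = (-488 + 57)*(-1/858794) = -431*(-1/858794) = 431/858794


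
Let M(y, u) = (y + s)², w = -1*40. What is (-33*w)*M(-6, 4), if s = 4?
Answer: 5280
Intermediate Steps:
w = -40
M(y, u) = (4 + y)² (M(y, u) = (y + 4)² = (4 + y)²)
(-33*w)*M(-6, 4) = (-33*(-40))*(4 - 6)² = 1320*(-2)² = 1320*4 = 5280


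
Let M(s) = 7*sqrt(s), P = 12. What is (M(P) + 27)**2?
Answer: 1317 + 756*sqrt(3) ≈ 2626.4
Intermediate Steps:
(M(P) + 27)**2 = (7*sqrt(12) + 27)**2 = (7*(2*sqrt(3)) + 27)**2 = (14*sqrt(3) + 27)**2 = (27 + 14*sqrt(3))**2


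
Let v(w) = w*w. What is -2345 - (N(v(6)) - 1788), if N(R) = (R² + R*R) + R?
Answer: -3185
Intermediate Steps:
v(w) = w²
N(R) = R + 2*R² (N(R) = (R² + R²) + R = 2*R² + R = R + 2*R²)
-2345 - (N(v(6)) - 1788) = -2345 - (6²*(1 + 2*6²) - 1788) = -2345 - (36*(1 + 2*36) - 1788) = -2345 - (36*(1 + 72) - 1788) = -2345 - (36*73 - 1788) = -2345 - (2628 - 1788) = -2345 - 1*840 = -2345 - 840 = -3185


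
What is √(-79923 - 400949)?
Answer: 2*I*√120218 ≈ 693.45*I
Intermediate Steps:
√(-79923 - 400949) = √(-480872) = 2*I*√120218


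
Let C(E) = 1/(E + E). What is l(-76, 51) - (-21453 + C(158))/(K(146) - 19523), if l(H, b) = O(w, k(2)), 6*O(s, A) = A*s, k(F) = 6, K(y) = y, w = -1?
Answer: -12902279/6123132 ≈ -2.1071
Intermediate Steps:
C(E) = 1/(2*E)
O(s, A) = A*s/6 (O(s, A) = (A*s)/6 = A*s/6)
l(H, b) = -1 (l(H, b) = (⅙)*6*(-1) = -1)
l(-76, 51) - (-21453 + C(158))/(K(146) - 19523) = -1 - (-21453 + (½)/158)/(146 - 19523) = -1 - (-21453 + (½)*(1/158))/(-19377) = -1 - (-21453 + 1/316)*(-1)/19377 = -1 - (-6779147)*(-1)/(316*19377) = -1 - 1*6779147/6123132 = -1 - 6779147/6123132 = -12902279/6123132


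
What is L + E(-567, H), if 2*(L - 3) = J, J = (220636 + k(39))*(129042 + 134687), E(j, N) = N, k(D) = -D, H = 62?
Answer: 58177826343/2 ≈ 2.9089e+10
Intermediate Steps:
J = 58177826213 (J = (220636 - 1*39)*(129042 + 134687) = (220636 - 39)*263729 = 220597*263729 = 58177826213)
L = 58177826219/2 (L = 3 + (½)*58177826213 = 3 + 58177826213/2 = 58177826219/2 ≈ 2.9089e+10)
L + E(-567, H) = 58177826219/2 + 62 = 58177826343/2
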